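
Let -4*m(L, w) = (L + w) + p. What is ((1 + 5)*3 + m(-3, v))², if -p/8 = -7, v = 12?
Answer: 49/16 ≈ 3.0625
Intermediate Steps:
p = 56 (p = -8*(-7) = 56)
m(L, w) = -14 - L/4 - w/4 (m(L, w) = -((L + w) + 56)/4 = -(56 + L + w)/4 = -14 - L/4 - w/4)
((1 + 5)*3 + m(-3, v))² = ((1 + 5)*3 + (-14 - ¼*(-3) - ¼*12))² = (6*3 + (-14 + ¾ - 3))² = (18 - 65/4)² = (7/4)² = 49/16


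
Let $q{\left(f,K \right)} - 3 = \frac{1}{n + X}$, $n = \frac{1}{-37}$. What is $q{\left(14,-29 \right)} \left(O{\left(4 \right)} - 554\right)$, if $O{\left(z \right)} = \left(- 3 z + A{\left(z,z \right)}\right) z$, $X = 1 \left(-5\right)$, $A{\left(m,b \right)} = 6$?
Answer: $- \frac{150569}{93} \approx -1619.0$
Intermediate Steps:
$X = -5$
$n = - \frac{1}{37} \approx -0.027027$
$q{\left(f,K \right)} = \frac{521}{186}$ ($q{\left(f,K \right)} = 3 + \frac{1}{- \frac{1}{37} - 5} = 3 + \frac{1}{- \frac{186}{37}} = 3 - \frac{37}{186} = \frac{521}{186}$)
$O{\left(z \right)} = z \left(6 - 3 z\right)$ ($O{\left(z \right)} = \left(- 3 z + 6\right) z = \left(6 - 3 z\right) z = z \left(6 - 3 z\right)$)
$q{\left(14,-29 \right)} \left(O{\left(4 \right)} - 554\right) = \frac{521 \left(3 \cdot 4 \left(2 - 4\right) - 554\right)}{186} = \frac{521 \left(3 \cdot 4 \left(-2\right) - 554\right)}{186} = \frac{521 \left(-24 - 554\right)}{186} = \frac{521}{186} \left(-578\right) = - \frac{150569}{93}$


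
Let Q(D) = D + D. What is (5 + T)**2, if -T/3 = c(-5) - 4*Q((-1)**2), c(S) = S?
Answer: 1936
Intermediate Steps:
Q(D) = 2*D
T = 39 (T = -3*(-5 - 8*(-1)**2) = -3*(-5 - 8) = -3*(-13) = 39)
(5 + T)**2 = (5 + 39)**2 = 44**2 = 1936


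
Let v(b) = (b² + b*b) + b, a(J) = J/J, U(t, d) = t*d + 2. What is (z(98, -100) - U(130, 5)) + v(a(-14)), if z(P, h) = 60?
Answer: -589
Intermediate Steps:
U(t, d) = 2 + d*t (U(t, d) = d*t + 2 = 2 + d*t)
a(J) = 1
v(b) = b + 2*b² (v(b) = (b² + b²) + b = 2*b² + b = b + 2*b²)
(z(98, -100) - U(130, 5)) + v(a(-14)) = (60 - (2 + 5*130)) + 1*(1 + 2*1) = (60 - (2 + 650)) + 1*(1 + 2) = (60 - 1*652) + 1*3 = (60 - 652) + 3 = -592 + 3 = -589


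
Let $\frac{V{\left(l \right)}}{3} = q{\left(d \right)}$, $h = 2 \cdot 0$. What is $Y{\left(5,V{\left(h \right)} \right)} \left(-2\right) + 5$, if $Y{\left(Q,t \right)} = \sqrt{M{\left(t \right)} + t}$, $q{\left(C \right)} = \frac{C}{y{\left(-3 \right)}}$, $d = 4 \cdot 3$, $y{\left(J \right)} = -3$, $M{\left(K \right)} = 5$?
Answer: $5 - 2 i \sqrt{7} \approx 5.0 - 5.2915 i$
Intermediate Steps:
$h = 0$
$d = 12$
$q{\left(C \right)} = - \frac{C}{3}$ ($q{\left(C \right)} = \frac{C}{-3} = C \left(- \frac{1}{3}\right) = - \frac{C}{3}$)
$V{\left(l \right)} = -12$ ($V{\left(l \right)} = 3 \left(\left(- \frac{1}{3}\right) 12\right) = 3 \left(-4\right) = -12$)
$Y{\left(Q,t \right)} = \sqrt{5 + t}$
$Y{\left(5,V{\left(h \right)} \right)} \left(-2\right) + 5 = \sqrt{5 - 12} \left(-2\right) + 5 = \sqrt{-7} \left(-2\right) + 5 = i \sqrt{7} \left(-2\right) + 5 = - 2 i \sqrt{7} + 5 = 5 - 2 i \sqrt{7}$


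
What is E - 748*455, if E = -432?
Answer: -340772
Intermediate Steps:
E - 748*455 = -432 - 748*455 = -432 - 340340 = -340772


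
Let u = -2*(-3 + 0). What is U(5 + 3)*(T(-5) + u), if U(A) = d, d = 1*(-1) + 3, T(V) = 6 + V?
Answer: 14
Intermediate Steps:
d = 2 (d = -1 + 3 = 2)
U(A) = 2
u = 6 (u = -2*(-3) = 6)
U(5 + 3)*(T(-5) + u) = 2*((6 - 5) + 6) = 2*(1 + 6) = 2*7 = 14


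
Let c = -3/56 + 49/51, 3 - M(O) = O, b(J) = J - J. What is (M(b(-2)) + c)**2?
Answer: 124523281/8156736 ≈ 15.266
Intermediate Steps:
b(J) = 0
M(O) = 3 - O
c = 2591/2856 (c = -3*1/56 + 49*(1/51) = -3/56 + 49/51 = 2591/2856 ≈ 0.90721)
(M(b(-2)) + c)**2 = ((3 - 1*0) + 2591/2856)**2 = ((3 + 0) + 2591/2856)**2 = (3 + 2591/2856)**2 = (11159/2856)**2 = 124523281/8156736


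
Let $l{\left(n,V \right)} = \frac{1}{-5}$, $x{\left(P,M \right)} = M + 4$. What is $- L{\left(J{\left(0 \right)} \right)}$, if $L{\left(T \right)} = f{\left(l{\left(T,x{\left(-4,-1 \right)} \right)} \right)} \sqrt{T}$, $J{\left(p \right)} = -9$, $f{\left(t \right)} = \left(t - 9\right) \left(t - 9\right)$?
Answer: $- \frac{6348 i}{25} \approx - 253.92 i$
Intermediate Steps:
$x{\left(P,M \right)} = 4 + M$
$l{\left(n,V \right)} = - \frac{1}{5}$
$f{\left(t \right)} = \left(-9 + t\right)^{2}$ ($f{\left(t \right)} = \left(-9 + t\right) \left(-9 + t\right) = \left(-9 + t\right)^{2}$)
$L{\left(T \right)} = \frac{2116 \sqrt{T}}{25}$ ($L{\left(T \right)} = \left(-9 - \frac{1}{5}\right)^{2} \sqrt{T} = \left(- \frac{46}{5}\right)^{2} \sqrt{T} = \frac{2116 \sqrt{T}}{25}$)
$- L{\left(J{\left(0 \right)} \right)} = - \frac{2116 \sqrt{-9}}{25} = - \frac{2116 \cdot 3 i}{25} = - \frac{6348 i}{25}$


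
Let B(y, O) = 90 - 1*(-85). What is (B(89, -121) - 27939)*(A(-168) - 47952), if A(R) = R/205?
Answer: 272929226592/205 ≈ 1.3314e+9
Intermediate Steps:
B(y, O) = 175 (B(y, O) = 90 + 85 = 175)
A(R) = R/205 (A(R) = R*(1/205) = R/205)
(B(89, -121) - 27939)*(A(-168) - 47952) = (175 - 27939)*((1/205)*(-168) - 47952) = -27764*(-168/205 - 47952) = -27764*(-9830328/205) = 272929226592/205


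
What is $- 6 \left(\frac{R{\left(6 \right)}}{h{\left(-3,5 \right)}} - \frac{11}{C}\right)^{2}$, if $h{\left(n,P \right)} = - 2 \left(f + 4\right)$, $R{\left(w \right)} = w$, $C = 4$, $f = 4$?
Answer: $- \frac{1875}{32} \approx -58.594$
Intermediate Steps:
$h{\left(n,P \right)} = -16$ ($h{\left(n,P \right)} = - 2 \left(4 + 4\right) = \left(-2\right) 8 = -16$)
$- 6 \left(\frac{R{\left(6 \right)}}{h{\left(-3,5 \right)}} - \frac{11}{C}\right)^{2} = - 6 \left(\frac{6}{-16} - \frac{11}{4}\right)^{2} = - 6 \left(6 \left(- \frac{1}{16}\right) - \frac{11}{4}\right)^{2} = - 6 \left(- \frac{3}{8} - \frac{11}{4}\right)^{2} = - 6 \left(- \frac{25}{8}\right)^{2} = \left(-6\right) \frac{625}{64} = - \frac{1875}{32}$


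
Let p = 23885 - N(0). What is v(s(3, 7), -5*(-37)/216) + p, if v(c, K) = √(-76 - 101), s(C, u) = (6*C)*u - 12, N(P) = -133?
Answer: 24018 + I*√177 ≈ 24018.0 + 13.304*I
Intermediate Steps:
s(C, u) = -12 + 6*C*u (s(C, u) = 6*C*u - 12 = -12 + 6*C*u)
v(c, K) = I*√177 (v(c, K) = √(-177) = I*√177)
p = 24018 (p = 23885 - 1*(-133) = 23885 + 133 = 24018)
v(s(3, 7), -5*(-37)/216) + p = I*√177 + 24018 = 24018 + I*√177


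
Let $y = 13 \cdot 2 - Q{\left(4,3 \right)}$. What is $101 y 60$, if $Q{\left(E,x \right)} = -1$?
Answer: $163620$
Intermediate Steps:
$y = 27$ ($y = 13 \cdot 2 - -1 = 26 + 1 = 27$)
$101 y 60 = 101 \cdot 27 \cdot 60 = 2727 \cdot 60 = 163620$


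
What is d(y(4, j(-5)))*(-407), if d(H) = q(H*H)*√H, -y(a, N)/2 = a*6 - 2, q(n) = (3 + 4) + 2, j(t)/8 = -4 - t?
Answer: -7326*I*√11 ≈ -24298.0*I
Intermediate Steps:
j(t) = -32 - 8*t (j(t) = 8*(-4 - t) = -32 - 8*t)
q(n) = 9 (q(n) = 7 + 2 = 9)
y(a, N) = 4 - 12*a (y(a, N) = -2*(a*6 - 2) = -2*(6*a - 2) = -2*(-2 + 6*a) = 4 - 12*a)
d(H) = 9*√H
d(y(4, j(-5)))*(-407) = (9*√(4 - 12*4))*(-407) = (9*√(4 - 48))*(-407) = (9*√(-44))*(-407) = (9*(2*I*√11))*(-407) = (18*I*√11)*(-407) = -7326*I*√11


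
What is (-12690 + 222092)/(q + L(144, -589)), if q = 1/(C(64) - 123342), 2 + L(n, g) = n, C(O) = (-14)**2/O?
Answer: 206619361523/140113025 ≈ 1474.7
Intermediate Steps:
C(O) = 196/O
L(n, g) = -2 + n
q = -16/1973423 (q = 1/(196/64 - 123342) = 1/(196*(1/64) - 123342) = 1/(49/16 - 123342) = 1/(-1973423/16) = -16/1973423 ≈ -8.1077e-6)
(-12690 + 222092)/(q + L(144, -589)) = (-12690 + 222092)/(-16/1973423 + (-2 + 144)) = 209402/(-16/1973423 + 142) = 209402/(280226050/1973423) = 209402*(1973423/280226050) = 206619361523/140113025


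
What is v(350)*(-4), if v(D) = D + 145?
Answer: -1980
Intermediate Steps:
v(D) = 145 + D
v(350)*(-4) = (145 + 350)*(-4) = 495*(-4) = -1980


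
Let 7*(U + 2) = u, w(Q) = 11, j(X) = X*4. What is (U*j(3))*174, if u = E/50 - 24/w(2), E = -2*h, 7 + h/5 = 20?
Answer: -2156904/385 ≈ -5602.3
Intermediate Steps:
h = 65 (h = -35 + 5*20 = -35 + 100 = 65)
E = -130 (E = -2*65 = -130)
j(X) = 4*X
u = -263/55 (u = -130/50 - 24/11 = -130*1/50 - 24*1/11 = -13/5 - 24/11 = -263/55 ≈ -4.7818)
U = -1033/385 (U = -2 + (1/7)*(-263/55) = -2 - 263/385 = -1033/385 ≈ -2.6831)
(U*j(3))*174 = -4132*3/385*174 = -1033/385*12*174 = -12396/385*174 = -2156904/385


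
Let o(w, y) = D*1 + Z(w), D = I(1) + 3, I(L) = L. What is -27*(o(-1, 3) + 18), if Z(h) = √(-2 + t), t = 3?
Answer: -621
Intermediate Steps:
Z(h) = 1 (Z(h) = √(-2 + 3) = √1 = 1)
D = 4 (D = 1 + 3 = 4)
o(w, y) = 5 (o(w, y) = 4*1 + 1 = 4 + 1 = 5)
-27*(o(-1, 3) + 18) = -27*(5 + 18) = -27*23 = -621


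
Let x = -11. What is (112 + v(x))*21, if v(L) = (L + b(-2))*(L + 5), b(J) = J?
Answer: 3990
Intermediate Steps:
v(L) = (-2 + L)*(5 + L) (v(L) = (L - 2)*(L + 5) = (-2 + L)*(5 + L))
(112 + v(x))*21 = (112 + (-10 + (-11)² + 3*(-11)))*21 = (112 + (-10 + 121 - 33))*21 = (112 + 78)*21 = 190*21 = 3990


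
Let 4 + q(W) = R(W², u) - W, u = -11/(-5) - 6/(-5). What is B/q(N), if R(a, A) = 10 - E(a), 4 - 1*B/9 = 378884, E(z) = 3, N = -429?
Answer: -23680/3 ≈ -7893.3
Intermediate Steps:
B = -3409920 (B = 36 - 9*378884 = 36 - 3409956 = -3409920)
u = 17/5 (u = -11*(-⅕) - 6*(-⅕) = 11/5 + 6/5 = 17/5 ≈ 3.4000)
R(a, A) = 7 (R(a, A) = 10 - 1*3 = 10 - 3 = 7)
q(W) = 3 - W (q(W) = -4 + (7 - W) = 3 - W)
B/q(N) = -3409920/(3 - 1*(-429)) = -3409920/(3 + 429) = -3409920/432 = -3409920*1/432 = -23680/3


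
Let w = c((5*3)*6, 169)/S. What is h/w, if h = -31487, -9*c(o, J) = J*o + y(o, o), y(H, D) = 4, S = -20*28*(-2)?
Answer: 158694480/7607 ≈ 20862.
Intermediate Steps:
S = 1120 (S = -560*(-2) = 1120)
c(o, J) = -4/9 - J*o/9 (c(o, J) = -(J*o + 4)/9 = -(4 + J*o)/9 = -4/9 - J*o/9)
w = -7607/5040 (w = (-4/9 - ⅑*169*(5*3)*6)/1120 = (-4/9 - ⅑*169*15*6)*(1/1120) = (-4/9 - ⅑*169*90)*(1/1120) = (-4/9 - 1690)*(1/1120) = -15214/9*1/1120 = -7607/5040 ≈ -1.5093)
h/w = -31487/(-7607/5040) = -31487*(-5040/7607) = 158694480/7607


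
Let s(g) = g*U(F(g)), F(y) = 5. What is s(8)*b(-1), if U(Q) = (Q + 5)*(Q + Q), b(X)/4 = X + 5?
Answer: 12800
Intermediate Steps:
b(X) = 20 + 4*X (b(X) = 4*(X + 5) = 4*(5 + X) = 20 + 4*X)
U(Q) = 2*Q*(5 + Q) (U(Q) = (5 + Q)*(2*Q) = 2*Q*(5 + Q))
s(g) = 100*g (s(g) = g*(2*5*(5 + 5)) = g*(2*5*10) = g*100 = 100*g)
s(8)*b(-1) = (100*8)*(20 + 4*(-1)) = 800*(20 - 4) = 800*16 = 12800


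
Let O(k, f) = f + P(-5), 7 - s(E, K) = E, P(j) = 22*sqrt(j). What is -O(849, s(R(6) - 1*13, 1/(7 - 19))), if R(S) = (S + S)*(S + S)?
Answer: 124 - 22*I*sqrt(5) ≈ 124.0 - 49.193*I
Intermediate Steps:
R(S) = 4*S**2 (R(S) = (2*S)*(2*S) = 4*S**2)
s(E, K) = 7 - E
O(k, f) = f + 22*I*sqrt(5) (O(k, f) = f + 22*sqrt(-5) = f + 22*(I*sqrt(5)) = f + 22*I*sqrt(5))
-O(849, s(R(6) - 1*13, 1/(7 - 19))) = -((7 - (4*6**2 - 1*13)) + 22*I*sqrt(5)) = -((7 - (4*36 - 13)) + 22*I*sqrt(5)) = -((7 - (144 - 13)) + 22*I*sqrt(5)) = -((7 - 1*131) + 22*I*sqrt(5)) = -((7 - 131) + 22*I*sqrt(5)) = -(-124 + 22*I*sqrt(5)) = 124 - 22*I*sqrt(5)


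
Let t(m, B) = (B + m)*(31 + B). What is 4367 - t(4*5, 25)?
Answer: 1847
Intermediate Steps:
t(m, B) = (31 + B)*(B + m)
4367 - t(4*5, 25) = 4367 - (25**2 + 31*25 + 31*(4*5) + 25*(4*5)) = 4367 - (625 + 775 + 31*20 + 25*20) = 4367 - (625 + 775 + 620 + 500) = 4367 - 1*2520 = 4367 - 2520 = 1847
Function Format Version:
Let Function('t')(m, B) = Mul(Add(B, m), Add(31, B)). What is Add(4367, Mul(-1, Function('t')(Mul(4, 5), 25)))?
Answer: 1847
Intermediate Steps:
Function('t')(m, B) = Mul(Add(31, B), Add(B, m))
Add(4367, Mul(-1, Function('t')(Mul(4, 5), 25))) = Add(4367, Mul(-1, Add(Pow(25, 2), Mul(31, 25), Mul(31, Mul(4, 5)), Mul(25, Mul(4, 5))))) = Add(4367, Mul(-1, Add(625, 775, Mul(31, 20), Mul(25, 20)))) = Add(4367, Mul(-1, Add(625, 775, 620, 500))) = Add(4367, Mul(-1, 2520)) = Add(4367, -2520) = 1847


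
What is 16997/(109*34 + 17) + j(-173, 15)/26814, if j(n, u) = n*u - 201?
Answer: 74224675/16638087 ≈ 4.4611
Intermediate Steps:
j(n, u) = -201 + n*u
16997/(109*34 + 17) + j(-173, 15)/26814 = 16997/(109*34 + 17) + (-201 - 173*15)/26814 = 16997/(3706 + 17) + (-201 - 2595)*(1/26814) = 16997/3723 - 2796*1/26814 = 16997*(1/3723) - 466/4469 = 16997/3723 - 466/4469 = 74224675/16638087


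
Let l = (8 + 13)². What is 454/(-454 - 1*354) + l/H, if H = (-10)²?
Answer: 19433/5050 ≈ 3.8481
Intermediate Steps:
l = 441 (l = 21² = 441)
H = 100
454/(-454 - 1*354) + l/H = 454/(-454 - 1*354) + 441/100 = 454/(-454 - 354) + 441*(1/100) = 454/(-808) + 441/100 = 454*(-1/808) + 441/100 = -227/404 + 441/100 = 19433/5050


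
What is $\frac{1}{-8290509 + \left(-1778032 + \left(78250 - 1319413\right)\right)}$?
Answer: $- \frac{1}{11309704} \approx -8.842 \cdot 10^{-8}$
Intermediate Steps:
$\frac{1}{-8290509 + \left(-1778032 + \left(78250 - 1319413\right)\right)} = \frac{1}{-8290509 - 3019195} = \frac{1}{-11309704} = - \frac{1}{11309704}$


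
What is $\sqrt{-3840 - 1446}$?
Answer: $i \sqrt{5286} \approx 72.705 i$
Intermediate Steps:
$\sqrt{-3840 - 1446} = \sqrt{-5286} = i \sqrt{5286}$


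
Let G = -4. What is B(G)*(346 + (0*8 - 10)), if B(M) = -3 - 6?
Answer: -3024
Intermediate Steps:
B(M) = -9
B(G)*(346 + (0*8 - 10)) = -9*(346 + (0*8 - 10)) = -9*(346 + (0 - 10)) = -9*(346 - 10) = -9*336 = -3024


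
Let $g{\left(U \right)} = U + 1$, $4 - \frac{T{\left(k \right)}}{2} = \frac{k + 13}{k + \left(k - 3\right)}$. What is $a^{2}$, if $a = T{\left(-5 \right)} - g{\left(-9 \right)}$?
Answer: $\frac{50176}{169} \approx 296.9$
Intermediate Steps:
$T{\left(k \right)} = 8 - \frac{2 \left(13 + k\right)}{-3 + 2 k}$ ($T{\left(k \right)} = 8 - 2 \frac{k + 13}{k + \left(k - 3\right)} = 8 - 2 \frac{13 + k}{k + \left(-3 + k\right)} = 8 - 2 \frac{13 + k}{-3 + 2 k} = 8 - \frac{2 \left(13 + k\right)}{-3 + 2 k}$)
$g{\left(U \right)} = 1 + U$
$a = \frac{224}{13}$ ($a = \frac{2 \left(-25 + 7 \left(-5\right)\right)}{-3 + 2 \left(-5\right)} - \left(1 - 9\right) = \frac{2 \left(-25 - 35\right)}{-3 - 10} - -8 = 2 \frac{1}{-13} \left(-60\right) + 8 = 2 \left(- \frac{1}{13}\right) \left(-60\right) + 8 = \frac{120}{13} + 8 = \frac{224}{13} \approx 17.231$)
$a^{2} = \left(\frac{224}{13}\right)^{2} = \frac{50176}{169}$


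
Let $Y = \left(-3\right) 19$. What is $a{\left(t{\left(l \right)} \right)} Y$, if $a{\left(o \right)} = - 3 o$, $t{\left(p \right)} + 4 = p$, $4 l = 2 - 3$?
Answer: $- \frac{2907}{4} \approx -726.75$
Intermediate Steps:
$l = - \frac{1}{4}$ ($l = \frac{2 - 3}{4} = \frac{1}{4} \left(-1\right) = - \frac{1}{4} \approx -0.25$)
$t{\left(p \right)} = -4 + p$
$Y = -57$
$a{\left(t{\left(l \right)} \right)} Y = - 3 \left(-4 - \frac{1}{4}\right) \left(-57\right) = \left(-3\right) \left(- \frac{17}{4}\right) \left(-57\right) = \frac{51}{4} \left(-57\right) = - \frac{2907}{4}$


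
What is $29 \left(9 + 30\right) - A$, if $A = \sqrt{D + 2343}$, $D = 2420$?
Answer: $1131 - \sqrt{4763} \approx 1062.0$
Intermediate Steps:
$A = \sqrt{4763}$ ($A = \sqrt{2420 + 2343} = \sqrt{4763} \approx 69.015$)
$29 \left(9 + 30\right) - A = 29 \left(9 + 30\right) - \sqrt{4763} = 29 \cdot 39 - \sqrt{4763} = 1131 - \sqrt{4763}$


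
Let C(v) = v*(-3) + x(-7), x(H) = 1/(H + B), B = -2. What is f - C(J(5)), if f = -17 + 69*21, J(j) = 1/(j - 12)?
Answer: 90196/63 ≈ 1431.7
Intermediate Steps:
J(j) = 1/(-12 + j)
x(H) = 1/(-2 + H) (x(H) = 1/(H - 2) = 1/(-2 + H))
C(v) = -⅑ - 3*v (C(v) = v*(-3) + 1/(-2 - 7) = -3*v + 1/(-9) = -3*v - ⅑ = -⅑ - 3*v)
f = 1432 (f = -17 + 1449 = 1432)
f - C(J(5)) = 1432 - (-⅑ - 3/(-12 + 5)) = 1432 - (-⅑ - 3/(-7)) = 1432 - (-⅑ - 3*(-⅐)) = 1432 - (-⅑ + 3/7) = 1432 - 1*20/63 = 1432 - 20/63 = 90196/63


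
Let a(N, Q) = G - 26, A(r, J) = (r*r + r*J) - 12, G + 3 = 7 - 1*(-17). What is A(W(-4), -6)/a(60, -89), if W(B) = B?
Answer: -28/5 ≈ -5.6000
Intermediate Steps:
G = 21 (G = -3 + (7 - 1*(-17)) = -3 + (7 + 17) = -3 + 24 = 21)
A(r, J) = -12 + r**2 + J*r (A(r, J) = (r**2 + J*r) - 12 = -12 + r**2 + J*r)
a(N, Q) = -5 (a(N, Q) = 21 - 26 = -5)
A(W(-4), -6)/a(60, -89) = (-12 + (-4)**2 - 6*(-4))/(-5) = (-12 + 16 + 24)*(-1/5) = 28*(-1/5) = -28/5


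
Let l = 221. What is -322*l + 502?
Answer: -70660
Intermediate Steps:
-322*l + 502 = -322*221 + 502 = -71162 + 502 = -70660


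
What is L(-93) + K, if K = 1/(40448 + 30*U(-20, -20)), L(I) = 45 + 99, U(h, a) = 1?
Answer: 5828833/40478 ≈ 144.00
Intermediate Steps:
L(I) = 144
K = 1/40478 (K = 1/(40448 + 30*1) = 1/(40448 + 30) = 1/40478 ≈ 2.4705e-5)
L(-93) + K = 144 + 1/40478 = 5828833/40478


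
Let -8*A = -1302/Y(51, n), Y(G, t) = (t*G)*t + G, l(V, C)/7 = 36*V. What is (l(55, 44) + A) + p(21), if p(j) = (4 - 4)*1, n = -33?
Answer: 1027303417/74120 ≈ 13860.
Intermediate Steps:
l(V, C) = 252*V (l(V, C) = 7*(36*V) = 252*V)
Y(G, t) = G + G*t² (Y(G, t) = (G*t)*t + G = G*t² + G = G + G*t²)
A = 217/74120 (A = -(-651)/(4*(51*(1 + (-33)²))) = -(-651)/(4*(51*(1 + 1089))) = -(-651)/(4*(51*1090)) = -(-651)/(4*55590) = -⅛*(-217/9265) = 217/74120 ≈ 0.0029277)
p(j) = 0 (p(j) = 0*1 = 0)
(l(55, 44) + A) + p(21) = (252*55 + 217/74120) + 0 = (13860 + 217/74120) + 0 = 1027303417/74120 + 0 = 1027303417/74120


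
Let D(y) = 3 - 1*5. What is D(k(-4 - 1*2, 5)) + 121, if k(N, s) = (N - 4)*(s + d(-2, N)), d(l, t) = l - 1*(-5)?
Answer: 119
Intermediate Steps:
d(l, t) = 5 + l (d(l, t) = l + 5 = 5 + l)
k(N, s) = (-4 + N)*(3 + s) (k(N, s) = (N - 4)*(s + (5 - 2)) = (-4 + N)*(s + 3) = (-4 + N)*(3 + s))
D(y) = -2 (D(y) = 3 - 5 = -2)
D(k(-4 - 1*2, 5)) + 121 = -2 + 121 = 119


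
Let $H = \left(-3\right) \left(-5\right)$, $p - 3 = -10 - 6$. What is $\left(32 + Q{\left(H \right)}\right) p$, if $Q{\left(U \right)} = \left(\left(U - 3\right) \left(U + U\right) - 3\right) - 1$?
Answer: $-5044$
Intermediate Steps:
$p = -13$ ($p = 3 - 16 = -13$)
$H = 15$
$Q{\left(U \right)} = -4 + 2 U \left(-3 + U\right)$ ($Q{\left(U \right)} = \left(\left(-3 + U\right) 2 U - 3\right) - 1 = \left(2 U \left(-3 + U\right) - 3\right) - 1 = \left(-3 + 2 U \left(-3 + U\right)\right) - 1 = -4 + 2 U \left(-3 + U\right)$)
$\left(32 + Q{\left(H \right)}\right) p = \left(32 - \left(94 - 450\right)\right) \left(-13\right) = \left(32 - -356\right) \left(-13\right) = \left(32 + 356\right) \left(-13\right) = 388 \left(-13\right) = -5044$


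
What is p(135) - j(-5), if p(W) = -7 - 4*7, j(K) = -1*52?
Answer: 17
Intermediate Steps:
j(K) = -52
p(W) = -35 (p(W) = -7 - 28 = -35)
p(135) - j(-5) = -35 - 1*(-52) = -35 + 52 = 17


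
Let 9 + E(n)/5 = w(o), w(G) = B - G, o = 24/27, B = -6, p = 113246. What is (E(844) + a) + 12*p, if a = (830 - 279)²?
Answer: 14962262/9 ≈ 1.6625e+6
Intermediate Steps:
o = 8/9 (o = 24*(1/27) = 8/9 ≈ 0.88889)
w(G) = -6 - G
E(n) = -715/9 (E(n) = -45 + 5*(-6 - 1*8/9) = -45 + 5*(-6 - 8/9) = -45 + 5*(-62/9) = -45 - 310/9 = -715/9)
a = 303601 (a = 551² = 303601)
(E(844) + a) + 12*p = (-715/9 + 303601) + 12*113246 = 2731694/9 + 1358952 = 14962262/9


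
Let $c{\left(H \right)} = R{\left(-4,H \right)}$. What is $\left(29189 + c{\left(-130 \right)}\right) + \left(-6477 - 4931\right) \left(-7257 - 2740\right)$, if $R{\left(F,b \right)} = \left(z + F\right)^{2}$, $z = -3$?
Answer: $114075014$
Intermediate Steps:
$R{\left(F,b \right)} = \left(-3 + F\right)^{2}$
$c{\left(H \right)} = 49$ ($c{\left(H \right)} = \left(-3 - 4\right)^{2} = \left(-7\right)^{2} = 49$)
$\left(29189 + c{\left(-130 \right)}\right) + \left(-6477 - 4931\right) \left(-7257 - 2740\right) = \left(29189 + 49\right) + \left(-6477 - 4931\right) \left(-7257 - 2740\right) = 29238 - -114045776 = 29238 + 114045776 = 114075014$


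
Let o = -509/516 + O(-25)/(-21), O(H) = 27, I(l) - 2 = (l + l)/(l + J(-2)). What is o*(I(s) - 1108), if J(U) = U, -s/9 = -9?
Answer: 178937221/71337 ≈ 2508.3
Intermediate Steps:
s = 81 (s = -9*(-9) = 81)
I(l) = 2 + 2*l/(-2 + l) (I(l) = 2 + (l + l)/(l - 2) = 2 + (2*l)/(-2 + l) = 2 + 2*l/(-2 + l))
o = -8207/3612 (o = -509/516 + 27/(-21) = -509*1/516 + 27*(-1/21) = -509/516 - 9/7 = -8207/3612 ≈ -2.2721)
o*(I(s) - 1108) = -8207*(4*(-1 + 81)/(-2 + 81) - 1108)/3612 = -8207*(4*80/79 - 1108)/3612 = -8207*(4*(1/79)*80 - 1108)/3612 = -8207*(320/79 - 1108)/3612 = -8207/3612*(-87212/79) = 178937221/71337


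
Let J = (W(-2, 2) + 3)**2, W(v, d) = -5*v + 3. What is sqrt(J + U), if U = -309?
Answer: I*sqrt(53) ≈ 7.2801*I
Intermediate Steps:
W(v, d) = 3 - 5*v
J = 256 (J = ((3 - 5*(-2)) + 3)**2 = ((3 + 10) + 3)**2 = (13 + 3)**2 = 16**2 = 256)
sqrt(J + U) = sqrt(256 - 309) = sqrt(-53) = I*sqrt(53)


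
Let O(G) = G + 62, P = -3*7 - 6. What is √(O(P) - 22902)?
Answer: I*√22867 ≈ 151.22*I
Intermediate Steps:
P = -27 (P = -21 - 6 = -27)
O(G) = 62 + G
√(O(P) - 22902) = √((62 - 27) - 22902) = √(35 - 22902) = √(-22867) = I*√22867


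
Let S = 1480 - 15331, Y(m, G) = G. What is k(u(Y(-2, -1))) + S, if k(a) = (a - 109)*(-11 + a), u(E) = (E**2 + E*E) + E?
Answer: -12771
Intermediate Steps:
u(E) = E + 2*E**2 (u(E) = (E**2 + E**2) + E = 2*E**2 + E = E + 2*E**2)
k(a) = (-109 + a)*(-11 + a)
S = -13851
k(u(Y(-2, -1))) + S = (1199 + (-(1 + 2*(-1)))**2 - (-120)*(1 + 2*(-1))) - 13851 = (1199 + (-(1 - 2))**2 - (-120)*(1 - 2)) - 13851 = (1199 + (-1*(-1))**2 - (-120)*(-1)) - 13851 = (1199 + 1**2 - 120*1) - 13851 = (1199 + 1 - 120) - 13851 = 1080 - 13851 = -12771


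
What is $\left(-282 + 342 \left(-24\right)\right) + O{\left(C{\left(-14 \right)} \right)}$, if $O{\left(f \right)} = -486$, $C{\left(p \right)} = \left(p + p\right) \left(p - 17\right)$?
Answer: $-8976$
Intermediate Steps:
$C{\left(p \right)} = 2 p \left(-17 + p\right)$
$\left(-282 + 342 \left(-24\right)\right) + O{\left(C{\left(-14 \right)} \right)} = \left(-282 + 342 \left(-24\right)\right) - 486 = \left(-282 - 8208\right) - 486 = -8490 - 486 = -8976$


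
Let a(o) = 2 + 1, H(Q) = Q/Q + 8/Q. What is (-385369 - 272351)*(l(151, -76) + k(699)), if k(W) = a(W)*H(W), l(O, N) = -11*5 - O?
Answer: 31104236520/233 ≈ 1.3349e+8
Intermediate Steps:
l(O, N) = -55 - O
H(Q) = 1 + 8/Q
a(o) = 3
k(W) = 3*(8 + W)/W (k(W) = 3*((8 + W)/W) = 3*(8 + W)/W)
(-385369 - 272351)*(l(151, -76) + k(699)) = (-385369 - 272351)*((-55 - 1*151) + (3 + 24/699)) = -657720*((-55 - 151) + (3 + 24*(1/699))) = -657720*(-206 + (3 + 8/233)) = -657720*(-206 + 707/233) = -657720*(-47291/233) = 31104236520/233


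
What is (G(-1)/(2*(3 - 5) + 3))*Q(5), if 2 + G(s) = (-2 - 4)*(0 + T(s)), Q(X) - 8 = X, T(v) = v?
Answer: -52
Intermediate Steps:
Q(X) = 8 + X
G(s) = -2 - 6*s (G(s) = -2 + (-2 - 4)*(0 + s) = -2 - 6*s)
(G(-1)/(2*(3 - 5) + 3))*Q(5) = ((-2 - 6*(-1))/(2*(3 - 5) + 3))*(8 + 5) = ((-2 + 6)/(2*(-2) + 3))*13 = (4/(-4 + 3))*13 = (4/(-1))*13 = -1*4*13 = -4*13 = -52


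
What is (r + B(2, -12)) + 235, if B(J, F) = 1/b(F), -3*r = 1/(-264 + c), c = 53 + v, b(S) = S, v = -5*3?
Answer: 106183/452 ≈ 234.92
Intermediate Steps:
v = -15
c = 38 (c = 53 - 15 = 38)
r = 1/678 (r = -1/(3*(-264 + 38)) = -⅓/(-226) = -⅓*(-1/226) = 1/678 ≈ 0.0014749)
B(J, F) = 1/F
(r + B(2, -12)) + 235 = (1/678 + 1/(-12)) + 235 = (1/678 - 1/12) + 235 = -37/452 + 235 = 106183/452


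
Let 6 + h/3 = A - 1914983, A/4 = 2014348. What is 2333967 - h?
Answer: -16093242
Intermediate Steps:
A = 8057392 (A = 4*2014348 = 8057392)
h = 18427209 (h = -18 + 3*(8057392 - 1914983) = -18 + 3*6142409 = -18 + 18427227 = 18427209)
2333967 - h = 2333967 - 1*18427209 = 2333967 - 18427209 = -16093242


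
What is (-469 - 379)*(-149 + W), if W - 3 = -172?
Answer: 269664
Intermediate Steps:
W = -169 (W = 3 - 172 = -169)
(-469 - 379)*(-149 + W) = (-469 - 379)*(-149 - 169) = -848*(-318) = 269664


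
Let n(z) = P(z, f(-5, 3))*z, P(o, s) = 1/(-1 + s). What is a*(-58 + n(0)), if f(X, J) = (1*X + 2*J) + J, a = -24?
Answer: 1392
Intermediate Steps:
f(X, J) = X + 3*J (f(X, J) = (X + 2*J) + J = X + 3*J)
n(z) = z/3 (n(z) = z/(-1 + (-5 + 3*3)) = z/(-1 + (-5 + 9)) = z/(-1 + 4) = z/3)
a*(-58 + n(0)) = -24*(-58 + (⅓)*0) = -24*(-58 + 0) = -24*(-58) = 1392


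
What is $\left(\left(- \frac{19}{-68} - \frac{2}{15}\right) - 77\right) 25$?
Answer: $- \frac{391955}{204} \approx -1921.3$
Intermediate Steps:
$\left(\left(- \frac{19}{-68} - \frac{2}{15}\right) - 77\right) 25 = \left(\left(\left(-19\right) \left(- \frac{1}{68}\right) - \frac{2}{15}\right) - 77\right) 25 = \left(\left(\frac{19}{68} - \frac{2}{15}\right) - 77\right) 25 = \left(\frac{149}{1020} - 77\right) 25 = \left(- \frac{78391}{1020}\right) 25 = - \frac{391955}{204}$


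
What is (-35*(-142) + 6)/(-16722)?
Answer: -2488/8361 ≈ -0.29757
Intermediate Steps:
(-35*(-142) + 6)/(-16722) = (4970 + 6)*(-1/16722) = 4976*(-1/16722) = -2488/8361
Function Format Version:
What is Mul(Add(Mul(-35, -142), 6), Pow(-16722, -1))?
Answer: Rational(-2488, 8361) ≈ -0.29757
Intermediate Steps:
Mul(Add(Mul(-35, -142), 6), Pow(-16722, -1)) = Mul(Add(4970, 6), Rational(-1, 16722)) = Mul(4976, Rational(-1, 16722)) = Rational(-2488, 8361)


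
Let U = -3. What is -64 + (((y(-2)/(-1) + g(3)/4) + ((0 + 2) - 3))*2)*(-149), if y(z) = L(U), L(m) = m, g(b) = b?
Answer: -1767/2 ≈ -883.50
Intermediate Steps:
y(z) = -3
-64 + (((y(-2)/(-1) + g(3)/4) + ((0 + 2) - 3))*2)*(-149) = -64 + (((-3/(-1) + 3/4) + ((0 + 2) - 3))*2)*(-149) = -64 + (((-3*(-1) + 3*(1/4)) + (2 - 3))*2)*(-149) = -64 + (((3 + 3/4) - 1)*2)*(-149) = -64 + ((15/4 - 1)*2)*(-149) = -64 + ((11/4)*2)*(-149) = -64 + (11/2)*(-149) = -64 - 1639/2 = -1767/2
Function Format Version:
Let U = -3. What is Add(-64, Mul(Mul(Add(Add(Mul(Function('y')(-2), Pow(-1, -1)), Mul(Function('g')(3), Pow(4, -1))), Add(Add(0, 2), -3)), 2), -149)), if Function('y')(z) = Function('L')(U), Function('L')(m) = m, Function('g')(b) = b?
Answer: Rational(-1767, 2) ≈ -883.50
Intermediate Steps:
Function('y')(z) = -3
Add(-64, Mul(Mul(Add(Add(Mul(Function('y')(-2), Pow(-1, -1)), Mul(Function('g')(3), Pow(4, -1))), Add(Add(0, 2), -3)), 2), -149)) = Add(-64, Mul(Mul(Add(Add(Mul(-3, Pow(-1, -1)), Mul(3, Pow(4, -1))), Add(Add(0, 2), -3)), 2), -149)) = Add(-64, Mul(Mul(Add(Add(Mul(-3, -1), Mul(3, Rational(1, 4))), Add(2, -3)), 2), -149)) = Add(-64, Mul(Mul(Add(Add(3, Rational(3, 4)), -1), 2), -149)) = Add(-64, Mul(Mul(Add(Rational(15, 4), -1), 2), -149)) = Add(-64, Mul(Mul(Rational(11, 4), 2), -149)) = Add(-64, Mul(Rational(11, 2), -149)) = Add(-64, Rational(-1639, 2)) = Rational(-1767, 2)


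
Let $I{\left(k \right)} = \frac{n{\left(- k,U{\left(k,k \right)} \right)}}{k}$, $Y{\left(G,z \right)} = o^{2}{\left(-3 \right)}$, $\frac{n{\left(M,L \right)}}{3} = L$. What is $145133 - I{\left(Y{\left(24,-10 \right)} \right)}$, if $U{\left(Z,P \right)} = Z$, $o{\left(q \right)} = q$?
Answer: $145130$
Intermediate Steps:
$n{\left(M,L \right)} = 3 L$
$Y{\left(G,z \right)} = 9$ ($Y{\left(G,z \right)} = \left(-3\right)^{2} = 9$)
$I{\left(k \right)} = 3$ ($I{\left(k \right)} = \frac{3 k}{k} = 3$)
$145133 - I{\left(Y{\left(24,-10 \right)} \right)} = 145133 - 3 = 145130$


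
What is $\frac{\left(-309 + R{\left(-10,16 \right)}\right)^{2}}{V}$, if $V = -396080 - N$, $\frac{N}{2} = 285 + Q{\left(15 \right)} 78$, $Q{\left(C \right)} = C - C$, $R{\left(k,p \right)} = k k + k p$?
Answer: $- \frac{136161}{396650} \approx -0.34328$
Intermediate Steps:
$R{\left(k,p \right)} = k^{2} + k p$
$Q{\left(C \right)} = 0$
$N = 570$ ($N = 2 \left(285 + 0 \cdot 78\right) = 2 \left(285 + 0\right) = 2 \cdot 285 = 570$)
$V = -396650$ ($V = -396080 - 570 = -396650$)
$\frac{\left(-309 + R{\left(-10,16 \right)}\right)^{2}}{V} = \frac{\left(-309 - 10 \left(-10 + 16\right)\right)^{2}}{-396650} = \left(-309 - 60\right)^{2} \left(- \frac{1}{396650}\right) = \left(-369\right)^{2} \left(- \frac{1}{396650}\right) = 136161 \left(- \frac{1}{396650}\right) = - \frac{136161}{396650}$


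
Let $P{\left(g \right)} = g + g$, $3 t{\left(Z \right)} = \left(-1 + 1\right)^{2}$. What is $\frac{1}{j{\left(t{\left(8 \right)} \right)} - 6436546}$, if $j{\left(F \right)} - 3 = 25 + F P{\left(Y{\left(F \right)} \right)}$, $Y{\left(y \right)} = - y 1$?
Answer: $- \frac{1}{6436518} \approx -1.5536 \cdot 10^{-7}$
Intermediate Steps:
$Y{\left(y \right)} = - y$
$t{\left(Z \right)} = 0$ ($t{\left(Z \right)} = \frac{\left(-1 + 1\right)^{2}}{3} = \frac{0^{2}}{3} = \frac{1}{3} \cdot 0 = 0$)
$P{\left(g \right)} = 2 g$
$j{\left(F \right)} = 28 - 2 F^{2}$ ($j{\left(F \right)} = 3 + \left(25 + F 2 \left(- F\right)\right) = 3 + \left(25 + F \left(- 2 F\right)\right) = 3 - \left(-25 + 2 F^{2}\right) = 28 - 2 F^{2}$)
$\frac{1}{j{\left(t{\left(8 \right)} \right)} - 6436546} = \frac{1}{\left(28 - 2 \cdot 0^{2}\right) - 6436546} = \frac{1}{\left(28 - 0\right) - 6436546} = \frac{1}{\left(28 + 0\right) - 6436546} = \frac{1}{28 - 6436546} = \frac{1}{-6436518} = - \frac{1}{6436518}$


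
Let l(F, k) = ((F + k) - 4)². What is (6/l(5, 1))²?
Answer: 9/4 ≈ 2.2500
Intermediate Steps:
l(F, k) = (-4 + F + k)²
(6/l(5, 1))² = (6/((-4 + 5 + 1)²))² = (6/(2²))² = (6/4)² = (6*(¼))² = (3/2)² = 9/4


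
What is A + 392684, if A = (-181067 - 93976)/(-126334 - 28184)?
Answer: 20225673785/51506 ≈ 3.9269e+5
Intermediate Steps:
A = 91681/51506 (A = -275043/(-154518) = -275043*(-1/154518) = 91681/51506 ≈ 1.7800)
A + 392684 = 91681/51506 + 392684 = 20225673785/51506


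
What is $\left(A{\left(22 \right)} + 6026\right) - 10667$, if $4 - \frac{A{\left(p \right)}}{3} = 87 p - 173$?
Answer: $-9852$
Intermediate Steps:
$A{\left(p \right)} = 531 - 261 p$ ($A{\left(p \right)} = 12 - 3 \left(87 p - 173\right) = 12 - 3 \left(-173 + 87 p\right) = 12 - \left(-519 + 261 p\right) = 531 - 261 p$)
$\left(A{\left(22 \right)} + 6026\right) - 10667 = \left(\left(531 - 5742\right) + 6026\right) - 10667 = \left(-5211 + 6026\right) - 10667 = 815 - 10667 = -9852$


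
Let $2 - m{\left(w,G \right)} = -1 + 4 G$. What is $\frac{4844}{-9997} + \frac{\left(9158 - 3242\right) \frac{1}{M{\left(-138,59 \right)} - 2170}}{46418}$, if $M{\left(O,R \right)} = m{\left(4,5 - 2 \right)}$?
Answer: $- \frac{245002330010}{505572392767} \approx -0.4846$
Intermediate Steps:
$m{\left(w,G \right)} = 3 - 4 G$ ($m{\left(w,G \right)} = 2 - \left(-1 + 4 G\right) = 3 - 4 G$)
$M{\left(O,R \right)} = -9$ ($M{\left(O,R \right)} = 3 - 4 \left(5 - 2\right) = 3 - 12 = -9$)
$\frac{4844}{-9997} + \frac{\left(9158 - 3242\right) \frac{1}{M{\left(-138,59 \right)} - 2170}}{46418} = \frac{4844}{-9997} + \frac{\left(9158 - 3242\right) \frac{1}{-9 - 2170}}{46418} = 4844 \left(- \frac{1}{9997}\right) + \frac{5916}{-2179} \cdot \frac{1}{46418} = - \frac{4844}{9997} + 5916 \left(- \frac{1}{2179}\right) \frac{1}{46418} = - \frac{4844}{9997} - \frac{2958}{50572411} = - \frac{245002330010}{505572392767}$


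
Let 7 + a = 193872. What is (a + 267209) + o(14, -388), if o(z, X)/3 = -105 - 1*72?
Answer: 460543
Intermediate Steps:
o(z, X) = -531 (o(z, X) = 3*(-105 - 1*72) = 3*(-105 - 72) = 3*(-177) = -531)
a = 193865 (a = -7 + 193872 = 193865)
(a + 267209) + o(14, -388) = (193865 + 267209) - 531 = 461074 - 531 = 460543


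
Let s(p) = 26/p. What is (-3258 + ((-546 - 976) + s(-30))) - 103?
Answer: -73258/15 ≈ -4883.9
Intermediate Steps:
(-3258 + ((-546 - 976) + s(-30))) - 103 = (-3258 + ((-546 - 976) + 26/(-30))) - 103 = (-3258 + (-1522 + 26*(-1/30))) - 103 = (-3258 + (-1522 - 13/15)) - 103 = (-3258 - 22843/15) - 103 = -71713/15 - 103 = -73258/15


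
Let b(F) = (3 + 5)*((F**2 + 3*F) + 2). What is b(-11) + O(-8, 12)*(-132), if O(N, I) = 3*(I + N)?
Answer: -864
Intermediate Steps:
O(N, I) = 3*I + 3*N
b(F) = 16 + 8*F**2 + 24*F (b(F) = 8*(2 + F**2 + 3*F) = 16 + 8*F**2 + 24*F)
b(-11) + O(-8, 12)*(-132) = (16 + 8*(-11)**2 + 24*(-11)) + (3*12 + 3*(-8))*(-132) = (16 + 8*121 - 264) + (36 - 24)*(-132) = (16 + 968 - 264) + 12*(-132) = 720 - 1584 = -864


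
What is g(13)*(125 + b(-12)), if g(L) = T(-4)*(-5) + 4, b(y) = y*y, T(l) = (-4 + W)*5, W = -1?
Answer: 34701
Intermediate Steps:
T(l) = -25 (T(l) = (-4 - 1)*5 = -5*5 = -25)
b(y) = y**2
g(L) = 129 (g(L) = -25*(-5) + 4 = 125 + 4 = 129)
g(13)*(125 + b(-12)) = 129*(125 + (-12)**2) = 129*(125 + 144) = 129*269 = 34701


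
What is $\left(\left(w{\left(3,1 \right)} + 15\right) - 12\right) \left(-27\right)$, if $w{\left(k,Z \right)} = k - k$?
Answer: $-81$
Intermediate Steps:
$w{\left(k,Z \right)} = 0$
$\left(\left(w{\left(3,1 \right)} + 15\right) - 12\right) \left(-27\right) = \left(\left(0 + 15\right) - 12\right) \left(-27\right) = \left(15 - 12\right) \left(-27\right) = 3 \left(-27\right) = -81$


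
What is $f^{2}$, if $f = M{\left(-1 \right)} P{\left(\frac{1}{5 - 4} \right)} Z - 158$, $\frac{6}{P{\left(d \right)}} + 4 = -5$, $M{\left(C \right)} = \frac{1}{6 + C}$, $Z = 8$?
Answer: $\frac{5692996}{225} \approx 25302.0$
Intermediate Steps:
$P{\left(d \right)} = - \frac{2}{3}$ ($P{\left(d \right)} = \frac{6}{-4 - 5} = \frac{6}{-9} = 6 \left(- \frac{1}{9}\right) = - \frac{2}{3}$)
$f = - \frac{2386}{15}$ ($f = \frac{1}{6 - 1} \left(- \frac{2}{3}\right) 8 - 158 = \frac{1}{5} \left(- \frac{2}{3}\right) 8 - 158 = \left(- \frac{2}{15}\right) 8 - 158 = - \frac{16}{15} - 158 = - \frac{2386}{15} \approx -159.07$)
$f^{2} = \left(- \frac{2386}{15}\right)^{2} = \frac{5692996}{225}$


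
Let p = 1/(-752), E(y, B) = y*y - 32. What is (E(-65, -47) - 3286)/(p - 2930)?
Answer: -682064/2203361 ≈ -0.30956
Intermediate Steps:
E(y, B) = -32 + y² (E(y, B) = y² - 32 = -32 + y²)
p = -1/752 ≈ -0.0013298
(E(-65, -47) - 3286)/(p - 2930) = ((-32 + (-65)²) - 3286)/(-1/752 - 2930) = ((-32 + 4225) - 3286)/(-2203361/752) = (4193 - 3286)*(-752/2203361) = 907*(-752/2203361) = -682064/2203361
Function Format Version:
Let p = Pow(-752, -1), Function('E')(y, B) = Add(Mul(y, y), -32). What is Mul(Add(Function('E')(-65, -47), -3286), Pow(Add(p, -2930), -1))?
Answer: Rational(-682064, 2203361) ≈ -0.30956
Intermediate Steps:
Function('E')(y, B) = Add(-32, Pow(y, 2)) (Function('E')(y, B) = Add(Pow(y, 2), -32) = Add(-32, Pow(y, 2)))
p = Rational(-1, 752) ≈ -0.0013298
Mul(Add(Function('E')(-65, -47), -3286), Pow(Add(p, -2930), -1)) = Mul(Add(Add(-32, Pow(-65, 2)), -3286), Pow(Add(Rational(-1, 752), -2930), -1)) = Mul(Add(Add(-32, 4225), -3286), Pow(Rational(-2203361, 752), -1)) = Mul(Add(4193, -3286), Rational(-752, 2203361)) = Mul(907, Rational(-752, 2203361)) = Rational(-682064, 2203361)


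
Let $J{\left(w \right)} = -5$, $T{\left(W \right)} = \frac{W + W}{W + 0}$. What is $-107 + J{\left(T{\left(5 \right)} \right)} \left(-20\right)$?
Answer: $-7$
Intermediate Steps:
$T{\left(W \right)} = 2$ ($T{\left(W \right)} = \frac{2 W}{W} = 2$)
$-107 + J{\left(T{\left(5 \right)} \right)} \left(-20\right) = -107 - -100 = -107 + 100 = -7$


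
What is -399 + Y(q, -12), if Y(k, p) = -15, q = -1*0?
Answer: -414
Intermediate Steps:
q = 0
-399 + Y(q, -12) = -399 - 15 = -414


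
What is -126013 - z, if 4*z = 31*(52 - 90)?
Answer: -251437/2 ≈ -1.2572e+5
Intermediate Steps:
z = -589/2 (z = (31*(52 - 90))/4 = (31*(-38))/4 = (¼)*(-1178) = -589/2 ≈ -294.50)
-126013 - z = -126013 - 1*(-589/2) = -126013 + 589/2 = -251437/2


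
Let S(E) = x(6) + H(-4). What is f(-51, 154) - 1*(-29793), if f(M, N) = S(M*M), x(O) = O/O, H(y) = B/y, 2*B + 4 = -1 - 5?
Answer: 119181/4 ≈ 29795.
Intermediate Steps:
B = -5 (B = -2 + (-1 - 5)/2 = -2 + (½)*(-6) = -2 - 3 = -5)
H(y) = -5/y
x(O) = 1
S(E) = 9/4 (S(E) = 1 - 5/(-4) = 1 - 5*(-¼) = 1 + 5/4 = 9/4)
f(M, N) = 9/4
f(-51, 154) - 1*(-29793) = 9/4 - 1*(-29793) = 9/4 + 29793 = 119181/4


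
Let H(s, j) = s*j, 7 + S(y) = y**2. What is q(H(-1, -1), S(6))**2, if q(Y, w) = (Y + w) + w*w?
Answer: 758641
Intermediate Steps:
S(y) = -7 + y**2
H(s, j) = j*s
q(Y, w) = Y + w + w**2 (q(Y, w) = (Y + w) + w**2 = Y + w + w**2)
q(H(-1, -1), S(6))**2 = (-1*(-1) + (-7 + 6**2) + (-7 + 6**2)**2)**2 = (1 + (-7 + 36) + (-7 + 36)**2)**2 = (1 + 29 + 29**2)**2 = (1 + 29 + 841)**2 = 871**2 = 758641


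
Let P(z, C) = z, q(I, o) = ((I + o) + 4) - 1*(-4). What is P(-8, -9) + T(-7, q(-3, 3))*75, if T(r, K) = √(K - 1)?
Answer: -8 + 75*√7 ≈ 190.43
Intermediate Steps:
q(I, o) = 8 + I + o (q(I, o) = (4 + I + o) + 4 = 8 + I + o)
T(r, K) = √(-1 + K)
P(-8, -9) + T(-7, q(-3, 3))*75 = -8 + √(-1 + (8 - 3 + 3))*75 = -8 + √(-1 + 8)*75 = -8 + √7*75 = -8 + 75*√7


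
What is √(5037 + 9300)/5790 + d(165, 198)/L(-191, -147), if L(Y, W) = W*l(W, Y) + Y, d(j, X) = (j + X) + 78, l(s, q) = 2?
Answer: -441/485 + 3*√177/1930 ≈ -0.88860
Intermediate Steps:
d(j, X) = 78 + X + j (d(j, X) = (X + j) + 78 = 78 + X + j)
L(Y, W) = Y + 2*W (L(Y, W) = W*2 + Y = 2*W + Y = Y + 2*W)
√(5037 + 9300)/5790 + d(165, 198)/L(-191, -147) = √(5037 + 9300)/5790 + (78 + 198 + 165)/(-191 + 2*(-147)) = √14337*(1/5790) + 441/(-191 - 294) = (9*√177)*(1/5790) + 441/(-485) = 3*√177/1930 + 441*(-1/485) = 3*√177/1930 - 441/485 = -441/485 + 3*√177/1930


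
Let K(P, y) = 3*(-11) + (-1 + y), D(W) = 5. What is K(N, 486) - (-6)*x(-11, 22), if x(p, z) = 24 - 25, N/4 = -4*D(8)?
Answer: 446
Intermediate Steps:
N = -80 (N = 4*(-4*5) = 4*(-20) = -80)
x(p, z) = -1
K(P, y) = -34 + y (K(P, y) = -33 + (-1 + y) = -34 + y)
K(N, 486) - (-6)*x(-11, 22) = (-34 + 486) - (-6)*(-1) = 452 - 1*6 = 452 - 6 = 446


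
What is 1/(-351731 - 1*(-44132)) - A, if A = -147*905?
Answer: 40921432964/307599 ≈ 1.3304e+5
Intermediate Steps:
A = -133035
1/(-351731 - 1*(-44132)) - A = 1/(-351731 - 1*(-44132)) - 1*(-133035) = 1/(-351731 + 44132) + 133035 = 1/(-307599) + 133035 = -1/307599 + 133035 = 40921432964/307599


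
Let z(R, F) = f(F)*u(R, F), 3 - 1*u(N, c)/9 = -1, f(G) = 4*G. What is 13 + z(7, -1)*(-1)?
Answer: 157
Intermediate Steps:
u(N, c) = 36 (u(N, c) = 27 - 9*(-1) = 27 + 9 = 36)
z(R, F) = 144*F (z(R, F) = (4*F)*36 = 144*F)
13 + z(7, -1)*(-1) = 13 + (144*(-1))*(-1) = 13 - 144*(-1) = 13 + 144 = 157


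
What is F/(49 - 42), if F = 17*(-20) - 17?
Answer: -51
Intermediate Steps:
F = -357 (F = -340 - 17 = -357)
F/(49 - 42) = -357/(49 - 42) = -357/7 = (⅐)*(-357) = -51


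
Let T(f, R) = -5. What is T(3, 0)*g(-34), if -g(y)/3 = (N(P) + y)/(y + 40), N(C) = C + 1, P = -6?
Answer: -195/2 ≈ -97.500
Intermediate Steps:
N(C) = 1 + C
g(y) = -3*(-5 + y)/(40 + y) (g(y) = -3*((1 - 6) + y)/(y + 40) = -3*(-5 + y)/(40 + y))
T(3, 0)*g(-34) = -15*(5 - 1*(-34))/(40 - 34) = -15*(5 + 34)/6 = -15*39/6 = -5*39/2 = -195/2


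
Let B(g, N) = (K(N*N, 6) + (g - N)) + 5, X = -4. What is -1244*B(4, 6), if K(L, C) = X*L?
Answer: 175404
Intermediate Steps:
K(L, C) = -4*L
B(g, N) = 5 + g - N - 4*N² (B(g, N) = (-4*N*N + (g - N)) + 5 = (-4*N² + (g - N)) + 5 = (g - N - 4*N²) + 5 = 5 + g - N - 4*N²)
-1244*B(4, 6) = -1244*(5 + 4 - 1*6 - 4*6²) = -1244*(5 + 4 - 6 - 4*36) = -1244*(5 + 4 - 6 - 144) = -1244*(-141) = 175404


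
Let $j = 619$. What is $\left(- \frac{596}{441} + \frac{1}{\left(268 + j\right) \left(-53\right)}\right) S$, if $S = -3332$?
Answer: $\frac{1905291796}{423099} \approx 4503.2$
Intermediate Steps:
$\left(- \frac{596}{441} + \frac{1}{\left(268 + j\right) \left(-53\right)}\right) S = \left(- \frac{596}{441} + \frac{1}{\left(268 + 619\right) \left(-53\right)}\right) \left(-3332\right) = \left(\left(-596\right) \frac{1}{441} + \frac{1}{887} \left(- \frac{1}{53}\right)\right) \left(-3332\right) = \left(- \frac{596}{441} + \frac{1}{887} \left(- \frac{1}{53}\right)\right) \left(-3332\right) = \left(- \frac{596}{441} - \frac{1}{47011}\right) \left(-3332\right) = \left(- \frac{28018997}{20731851}\right) \left(-3332\right) = \frac{1905291796}{423099}$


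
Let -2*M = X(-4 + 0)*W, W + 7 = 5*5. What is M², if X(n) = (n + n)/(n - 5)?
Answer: 64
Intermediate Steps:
X(n) = 2*n/(-5 + n) (X(n) = (2*n)/(-5 + n) = 2*n/(-5 + n))
W = 18 (W = -7 + 5*5 = -7 + 25 = 18)
M = -8 (M = -2*(-4 + 0)/(-5 + (-4 + 0))*18/2 = -2*(-4)/(-5 - 4)*18/2 = -2*(-4)/(-9)*18/2 = -2*(-4)*(-⅑)*18/2 = -4*18/9 = -½*16 = -8)
M² = (-8)² = 64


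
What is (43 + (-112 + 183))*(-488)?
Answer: -55632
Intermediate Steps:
(43 + (-112 + 183))*(-488) = (43 + 71)*(-488) = 114*(-488) = -55632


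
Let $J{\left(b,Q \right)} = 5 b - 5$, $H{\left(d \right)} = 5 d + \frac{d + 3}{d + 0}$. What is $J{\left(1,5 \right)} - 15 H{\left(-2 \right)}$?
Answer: $\frac{315}{2} \approx 157.5$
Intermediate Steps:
$H{\left(d \right)} = 5 d + \frac{3 + d}{d}$
$J{\left(b,Q \right)} = -5 + 5 b$
$J{\left(1,5 \right)} - 15 H{\left(-2 \right)} = \left(-5 + 5 \cdot 1\right) - 15 \left(1 + \frac{3}{-2} + 5 \left(-2\right)\right) = \left(-5 + 5\right) - 15 \left(1 + 3 \left(- \frac{1}{2}\right) - 10\right) = 0 - 15 \left(1 - \frac{3}{2} - 10\right) = 0 - - \frac{315}{2} = 0 + \frac{315}{2} = \frac{315}{2}$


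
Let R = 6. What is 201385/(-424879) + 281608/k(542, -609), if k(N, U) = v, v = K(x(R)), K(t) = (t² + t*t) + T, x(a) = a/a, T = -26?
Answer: -14956769834/1274637 ≈ -11734.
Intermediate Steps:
x(a) = 1
K(t) = -26 + 2*t² (K(t) = (t² + t*t) - 26 = (t² + t²) - 26 = 2*t² - 26 = -26 + 2*t²)
v = -24 (v = -26 + 2*1² = -26 + 2*1 = -26 + 2 = -24)
k(N, U) = -24
201385/(-424879) + 281608/k(542, -609) = 201385/(-424879) + 281608/(-24) = 201385*(-1/424879) + 281608*(-1/24) = -201385/424879 - 35201/3 = -14956769834/1274637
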